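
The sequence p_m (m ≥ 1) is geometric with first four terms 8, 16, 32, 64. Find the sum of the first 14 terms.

Common ratio r = 2.
p_m = 8·2^(m-1).
S = 8·(2^14 - 1)/(2 - 1) = 8·(16384 - 1)/(1) = 131064.

131064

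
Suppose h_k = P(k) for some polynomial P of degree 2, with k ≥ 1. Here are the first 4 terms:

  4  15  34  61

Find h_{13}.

664

1st diffs: 11, 19, 27.
2nd diffs: 8, 8 (constant).
Newton forward-difference form: h_k = 4 + 11·C(k-1,1) + 8·C(k-1,2).
At k = 13: k-1 = 12, so h_{13} = 4 + 132 + 528 = 664.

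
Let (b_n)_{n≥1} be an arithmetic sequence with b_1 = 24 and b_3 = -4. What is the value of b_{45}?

-592

Common difference d = (-4 - 24) / (3 - 1) = -14.
b_n = 24 + (n - 1)·(-14).
b_{45} = 24 + 44·(-14) = -592.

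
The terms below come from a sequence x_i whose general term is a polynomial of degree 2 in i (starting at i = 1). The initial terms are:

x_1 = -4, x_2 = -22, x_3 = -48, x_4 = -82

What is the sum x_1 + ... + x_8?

-984

1st diffs: -18, -26, -34.
2nd diffs: -8, -8 (constant).
So x_i = -4i^2 - 6i + 6.
Continuing: -124, -174, -232, -298.
Summing i = 1..8 (8 terms) gives -984.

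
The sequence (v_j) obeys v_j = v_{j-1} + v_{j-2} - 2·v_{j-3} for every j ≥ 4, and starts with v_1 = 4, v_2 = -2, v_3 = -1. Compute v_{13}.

Compute successive terms:
v_4 = -11; v_5 = -8; v_6 = -17; v_7 = -3; v_8 = -4; v_9 = 27; v_{10} = 29; v_{11} = 64; v_{12} = 39; v_{13} = 45.

45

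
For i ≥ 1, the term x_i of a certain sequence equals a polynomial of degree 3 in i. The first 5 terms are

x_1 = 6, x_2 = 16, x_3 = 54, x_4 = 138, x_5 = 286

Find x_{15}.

1st diffs: 10, 38, 84, 148.
2nd diffs: 28, 46, 64.
3rd diffs: 18, 18 (constant).
Newton forward-difference form: x_i = 6 + 10·C(i-1,1) + 28·C(i-1,2) + 18·C(i-1,3).
At i = 15: i-1 = 14, so x_{15} = 6 + 140 + 2548 + 6552 = 9246.

9246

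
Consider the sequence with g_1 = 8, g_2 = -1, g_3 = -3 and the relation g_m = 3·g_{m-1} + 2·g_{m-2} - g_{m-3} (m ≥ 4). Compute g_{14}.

Applying the relation repeatedly:
g_4 = -19;  g_5 = -62;  g_6 = -221;  …;  g_{11} = -114153;  g_{12} = -398494;  g_{13} = -1391087;  g_{14} = -4856096.

-4856096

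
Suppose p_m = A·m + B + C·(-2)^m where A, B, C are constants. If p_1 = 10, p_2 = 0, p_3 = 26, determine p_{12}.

-8164

The three given values yield: A + B - 2C = 10; 2A + B + 4C = 0; 3A + B - 8C = 26.
Subtracting the first from the second: A + 6C = -10.
Subtracting the second from the third: A - 12C = 26.
Solving: C = -2, A = 2, then B = 4.
Therefore p_{12} = 24 + 4 + (-2)·4096 = -8164.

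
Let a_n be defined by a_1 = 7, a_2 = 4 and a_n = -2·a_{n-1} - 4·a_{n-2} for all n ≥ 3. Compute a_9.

Step forward from the initial values:
a_3 = -36;  a_4 = 56;  a_5 = 32;  a_6 = -288;  a_7 = 448;  a_8 = 256;  a_9 = -2304.

-2304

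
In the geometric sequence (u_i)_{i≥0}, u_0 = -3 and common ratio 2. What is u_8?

u_i = (-3)·2^(i-0).
u_8 = (-3)·2^8 = -768.

-768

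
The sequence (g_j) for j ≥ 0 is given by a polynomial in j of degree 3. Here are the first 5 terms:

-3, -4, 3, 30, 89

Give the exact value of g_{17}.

1st diffs: -1, 7, 27, 59.
2nd diffs: 8, 20, 32.
3rd diffs: 12, 12 (constant).
So g_j = 2j^3 - 2j^2 - j - 3.
Evaluating at j = 17 gives g_{17} = 9228.

9228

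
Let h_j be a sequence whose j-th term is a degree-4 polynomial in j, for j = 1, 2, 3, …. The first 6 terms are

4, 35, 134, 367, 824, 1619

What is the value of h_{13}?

31264

1st diffs: 31, 99, 233, 457, 795.
2nd diffs: 68, 134, 224, 338.
3rd diffs: 66, 90, 114.
4th diffs: 24, 24 (constant).
Newton forward-difference form: h_j = 4 + 31·C(j-1,1) + 68·C(j-1,2) + 66·C(j-1,3) + 24·C(j-1,4).
At j = 13: j-1 = 12, so h_{13} = 4 + 372 + 4488 + 14520 + 11880 = 31264.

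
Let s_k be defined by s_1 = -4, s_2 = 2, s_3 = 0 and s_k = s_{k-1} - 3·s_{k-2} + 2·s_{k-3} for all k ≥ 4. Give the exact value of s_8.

Applying the relation repeatedly:
s_4 = -14, s_5 = -10, s_6 = 32, s_7 = 34, s_8 = -82.

-82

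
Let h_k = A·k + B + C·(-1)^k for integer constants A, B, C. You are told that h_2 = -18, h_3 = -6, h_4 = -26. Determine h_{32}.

-138

Plug in k = 2, 3, 4: 2A + B + C = -18; 3A + B - C = -6; 4A + B + C = -26.
Subtracting the first from the second: A - 2C = 12.
Subtracting the second from the third: A + 2C = -20.
Solving: C = -8, A = -4, then B = -2.
Therefore h_{32} = -128 + (-2) + (-8)·1 = -138.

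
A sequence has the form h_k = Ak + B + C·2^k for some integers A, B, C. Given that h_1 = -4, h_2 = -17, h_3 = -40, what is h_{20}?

Plug in k = 1, 2, 3: A + B + 2C = -4; 2A + B + 4C = -17; 3A + B + 8C = -40.
Subtracting the first from the second: A + 2C = -13.
Subtracting the second from the third: A + 4C = -23.
Solving: C = -5, A = -3, then B = 9.
Hence h_{20} = -3·20 + 9 + (-5)·1048576 = -5242931.

-5242931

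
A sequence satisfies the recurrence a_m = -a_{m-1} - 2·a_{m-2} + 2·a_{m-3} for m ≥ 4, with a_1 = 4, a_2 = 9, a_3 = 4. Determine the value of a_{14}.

Iterate the recurrence:
a_4 = -14;  a_5 = 24;  a_6 = 12;  …;  a_{11} = 536;  a_{12} = 616;  a_{13} = -2664;  a_{14} = 2504.

2504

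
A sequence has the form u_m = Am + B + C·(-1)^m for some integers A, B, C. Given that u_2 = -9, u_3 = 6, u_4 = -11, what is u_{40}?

At m = 2, 3, 4: 2A + B + C = -9; 3A + B - C = 6; 4A + B + C = -11.
Subtracting the first from the second: A - 2C = 15.
Subtracting the second from the third: A + 2C = -17.
Solving: C = -8, A = -1, then B = 1.
Hence u_{40} = -1·40 + 1 + (-8)·1 = -47.

-47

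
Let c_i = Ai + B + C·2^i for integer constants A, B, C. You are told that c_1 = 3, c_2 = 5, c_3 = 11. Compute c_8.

The three given values yield: A + B + 2C = 3; 2A + B + 4C = 5; 3A + B + 8C = 11.
Subtracting the first from the second: A + 2C = 2.
Subtracting the second from the third: A + 4C = 6.
Solving: C = 2, A = -2, then B = 1.
Therefore c_8 = -16 + 1 + 2·256 = 497.

497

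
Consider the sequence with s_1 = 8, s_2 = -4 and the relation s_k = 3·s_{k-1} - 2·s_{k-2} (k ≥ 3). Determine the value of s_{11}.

-12268

Step forward from the initial values:
s_3 = -28; s_4 = -76; s_5 = -172; s_6 = -364; s_7 = -748; s_8 = -1516; s_9 = -3052; s_{10} = -6124; s_{11} = -12268.
(Characteristic roots are 2 and 1.)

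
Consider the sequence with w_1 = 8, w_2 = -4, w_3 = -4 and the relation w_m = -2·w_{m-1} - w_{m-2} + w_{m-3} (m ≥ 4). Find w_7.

Iterate the recurrence:
w_4 = 20, w_5 = -40, w_6 = 56, w_7 = -52.

-52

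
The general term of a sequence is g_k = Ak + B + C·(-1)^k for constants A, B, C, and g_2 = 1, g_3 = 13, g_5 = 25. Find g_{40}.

229

The three given values yield: 2A + B + C = 1; 3A + B - C = 13; 5A + B - C = 25.
Subtracting the first from the second: A - 2C = 12.
Subtracting the second from the third: 2A = 12.
Solving: C = -3, A = 6, then B = -8.
So g_k = 6·k + (-8) + (-3)·(-1)^k; at k=40 this is 229.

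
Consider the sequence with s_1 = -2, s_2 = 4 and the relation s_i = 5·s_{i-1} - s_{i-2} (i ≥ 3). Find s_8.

Iterate the recurrence:
s_3 = 22; s_4 = 106; s_5 = 508; s_6 = 2434; s_7 = 11662; s_8 = 55876.

55876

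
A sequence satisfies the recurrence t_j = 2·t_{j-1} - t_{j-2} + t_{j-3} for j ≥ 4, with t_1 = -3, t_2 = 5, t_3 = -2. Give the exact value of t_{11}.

Iterate the recurrence:
t_4 = -12  t_5 = -17  t_6 = -24  t_7 = -43  t_8 = -79  t_9 = -139  t_{10} = -242  t_{11} = -424.

-424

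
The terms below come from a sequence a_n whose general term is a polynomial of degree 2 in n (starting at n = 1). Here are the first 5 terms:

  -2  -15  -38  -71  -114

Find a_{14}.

-951

1st diffs: -13, -23, -33, -43.
2nd diffs: -10, -10, -10 (constant).
Newton forward-difference form: a_n = -2 + (-13)·C(n-1,1) + (-10)·C(n-1,2).
At n = 14: n-1 = 13, so a_{14} = -2 - 169 - 780 = -951.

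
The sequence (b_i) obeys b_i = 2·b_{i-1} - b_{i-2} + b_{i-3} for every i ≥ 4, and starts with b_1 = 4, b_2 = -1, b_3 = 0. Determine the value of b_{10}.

124

Compute successive terms:
b_4 = 5; b_5 = 9; b_6 = 13; b_7 = 22; b_8 = 40; b_9 = 71; b_{10} = 124.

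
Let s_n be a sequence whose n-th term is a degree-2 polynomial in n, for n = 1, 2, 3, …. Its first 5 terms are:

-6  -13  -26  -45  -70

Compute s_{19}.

-1050

1st diffs: -7, -13, -19, -25.
2nd diffs: -6, -6, -6 (constant).
Newton forward-difference form: s_n = -6 + (-7)·C(n-1,1) + (-6)·C(n-1,2).
At n = 19: n-1 = 18, so s_{19} = -6 - 126 - 918 = -1050.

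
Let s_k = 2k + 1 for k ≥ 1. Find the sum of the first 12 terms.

168

Over k = 1..12: Σk = 78.
Total = (2)·78 + (1)·12 = 168.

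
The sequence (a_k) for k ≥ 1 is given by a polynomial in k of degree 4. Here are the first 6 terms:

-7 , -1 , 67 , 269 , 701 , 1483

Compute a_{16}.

1st diffs: 6, 68, 202, 432, 782.
2nd diffs: 62, 134, 230, 350.
3rd diffs: 72, 96, 120.
4th diffs: 24, 24 (constant).
Newton forward-difference form: a_k = -7 + 6·C(k-1,1) + 62·C(k-1,2) + 72·C(k-1,3) + 24·C(k-1,4).
At k = 16: k-1 = 15, so a_{16} = -7 + 90 + 6510 + 32760 + 32760 = 72113.

72113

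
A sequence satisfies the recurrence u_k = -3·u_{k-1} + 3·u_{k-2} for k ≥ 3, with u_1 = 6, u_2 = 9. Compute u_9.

Step forward from the initial values:
u_3 = -9;  u_4 = 54;  u_5 = -189;  u_6 = 729;  u_7 = -2754;  u_8 = 10449;  u_9 = -39609.

-39609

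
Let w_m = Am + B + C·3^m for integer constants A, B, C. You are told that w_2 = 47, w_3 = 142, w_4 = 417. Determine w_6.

3667

The three given values yield: 2A + B + 9C = 47; 3A + B + 27C = 142; 4A + B + 81C = 417.
Subtracting the first from the second: A + 18C = 95.
Subtracting the second from the third: A + 54C = 275.
Solving: C = 5, A = 5, then B = -8.
Therefore w_6 = 30 + (-8) + 5·729 = 3667.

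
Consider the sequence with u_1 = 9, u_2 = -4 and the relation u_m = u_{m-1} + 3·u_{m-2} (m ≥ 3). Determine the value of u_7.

353

Iterate the recurrence:
u_3 = 23  u_4 = 11  u_5 = 80  u_6 = 113  u_7 = 353.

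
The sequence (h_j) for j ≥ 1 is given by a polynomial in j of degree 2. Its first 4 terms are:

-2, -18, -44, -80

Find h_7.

-248

1st diffs: -16, -26, -36.
2nd diffs: -10, -10 (constant).
Newton forward-difference form: h_j = -2 + (-16)·C(j-1,1) + (-10)·C(j-1,2).
At j = 7: j-1 = 6, so h_7 = -2 - 96 - 150 = -248.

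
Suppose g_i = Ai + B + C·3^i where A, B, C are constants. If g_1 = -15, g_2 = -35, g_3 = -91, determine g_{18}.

-1162261507

At i = 1, 2, 3: A + B + 3C = -15; 2A + B + 9C = -35; 3A + B + 27C = -91.
Subtracting the first from the second: A + 6C = -20.
Subtracting the second from the third: A + 18C = -56.
Solving: C = -3, A = -2, then B = -4.
Hence g_{18} = -2·18 + (-4) + (-3)·387420489 = -1162261507.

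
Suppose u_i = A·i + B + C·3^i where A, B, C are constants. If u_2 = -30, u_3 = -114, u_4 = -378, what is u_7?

At i = 2, 3, 4: 2A + B + 9C = -30; 3A + B + 27C = -114; 4A + B + 81C = -378.
Subtracting the first from the second: A + 18C = -84.
Subtracting the second from the third: A + 54C = -264.
Solving: C = -5, A = 6, then B = 3.
Therefore u_7 = 42 + 3 + (-5)·2187 = -10890.

-10890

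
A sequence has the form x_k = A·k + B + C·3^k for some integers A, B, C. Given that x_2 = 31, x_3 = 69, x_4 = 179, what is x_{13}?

3188681

Write the equations: 2A + B + 9C = 31; 3A + B + 27C = 69; 4A + B + 81C = 179.
Subtracting the first from the second: A + 18C = 38.
Subtracting the second from the third: A + 54C = 110.
Solving: C = 2, A = 2, then B = 9.
Therefore x_{13} = 26 + 9 + 2·1594323 = 3188681.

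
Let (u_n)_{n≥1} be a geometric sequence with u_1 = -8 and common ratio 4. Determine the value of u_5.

u_n = (-8)·4^(n-1).
u_5 = (-8)·4^4 = -2048.

-2048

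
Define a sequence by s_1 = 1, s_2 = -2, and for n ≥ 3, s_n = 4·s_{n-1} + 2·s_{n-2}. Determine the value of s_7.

-2456

Step forward from the initial values:
s_3 = -6  s_4 = -28  s_5 = -124  s_6 = -552  s_7 = -2456.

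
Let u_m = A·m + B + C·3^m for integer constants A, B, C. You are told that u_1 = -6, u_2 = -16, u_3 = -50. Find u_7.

Write the equations: A + B + 3C = -6; 2A + B + 9C = -16; 3A + B + 27C = -50.
Subtracting the first from the second: A + 6C = -10.
Subtracting the second from the third: A + 18C = -34.
Solving: C = -2, A = 2, then B = -2.
So u_m = 2·m + (-2) + (-2)·3^m; at m=7 this is -4362.

-4362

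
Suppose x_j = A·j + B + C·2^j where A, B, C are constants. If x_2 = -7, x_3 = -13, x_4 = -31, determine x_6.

-163

The three given values yield: 2A + B + 4C = -7; 3A + B + 8C = -13; 4A + B + 16C = -31.
Subtracting the first from the second: A + 4C = -6.
Subtracting the second from the third: A + 8C = -18.
Solving: C = -3, A = 6, then B = -7.
Therefore x_6 = 36 + (-7) + (-3)·64 = -163.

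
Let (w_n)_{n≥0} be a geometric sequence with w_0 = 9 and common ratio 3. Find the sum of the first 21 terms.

w_n = 9·3^(n-0).
S = 9·(3^21 - 1)/(3 - 1) = 9·(10460353203 - 1)/(2) = 47071589409.

47071589409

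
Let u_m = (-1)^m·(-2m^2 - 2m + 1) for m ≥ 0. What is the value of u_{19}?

(-1)^19 = -1; -2m^2 - 2m + 1 at m=19 is -759; so u_{19} = 759.

759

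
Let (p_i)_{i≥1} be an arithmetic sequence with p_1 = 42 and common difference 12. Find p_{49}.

p_i = 42 + (i - 1)·12.
p_{49} = 42 + 48·12 = 618.

618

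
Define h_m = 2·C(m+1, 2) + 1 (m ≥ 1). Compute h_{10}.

C(11, 2) = 55, so h_{10} = 111.

111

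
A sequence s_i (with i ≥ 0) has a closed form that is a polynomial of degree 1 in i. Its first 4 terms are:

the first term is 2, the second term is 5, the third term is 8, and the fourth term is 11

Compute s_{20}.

62

1st diffs: 3, 3, 3 (constant).
So s_i = 3i + 2.
Evaluating at i = 20 gives s_{20} = 62.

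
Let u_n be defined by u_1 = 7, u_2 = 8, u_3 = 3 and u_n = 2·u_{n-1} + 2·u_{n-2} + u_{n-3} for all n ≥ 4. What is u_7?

Iterate the recurrence:
u_4 = 29  u_5 = 72  u_6 = 205  u_7 = 583.

583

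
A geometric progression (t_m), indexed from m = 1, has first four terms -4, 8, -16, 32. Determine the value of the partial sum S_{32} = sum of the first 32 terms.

5726623060

Common ratio r = -2.
t_m = (-4)·(-2)^(m-1).
S = (-4)·((-2)^32 - 1)/(-2 - 1) = (-4)·(4294967296 - 1)/(-3) = 5726623060.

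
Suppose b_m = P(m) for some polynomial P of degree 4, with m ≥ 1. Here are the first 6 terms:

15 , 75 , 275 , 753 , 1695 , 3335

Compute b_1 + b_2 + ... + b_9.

1st diffs: 60, 200, 478, 942, 1640.
2nd diffs: 140, 278, 464, 698.
3rd diffs: 138, 186, 234.
4th diffs: 48, 48 (constant).
Newton forward-difference form: b_m = 15 + 60·C(m-1,1) + 140·C(m-1,2) + 138·C(m-1,3) + 48·C(m-1,4).
Continuing: 5955, 9885, 15503.
Summing m = 1..9 (9 terms) gives 37491.

37491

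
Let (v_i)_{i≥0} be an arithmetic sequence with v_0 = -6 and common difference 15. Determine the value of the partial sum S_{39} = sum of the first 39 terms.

10881

v_i = -6 + (i - 0)·15.
v_{38} = 564; S = 39·(-6 + 564)/2 = 10881.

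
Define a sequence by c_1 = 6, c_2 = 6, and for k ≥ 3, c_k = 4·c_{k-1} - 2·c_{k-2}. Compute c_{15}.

25698048

Iterate the recurrence:
c_3 = 12, c_4 = 36, c_5 = 120, …, c_{12} = 645696, c_{13} = 2204544, c_{14} = 7526784, c_{15} = 25698048.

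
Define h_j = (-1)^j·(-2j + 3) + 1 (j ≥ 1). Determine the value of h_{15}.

(-1)^15 = -1; -2j + 3 at j=15 is -27; so h_{15} = 28.

28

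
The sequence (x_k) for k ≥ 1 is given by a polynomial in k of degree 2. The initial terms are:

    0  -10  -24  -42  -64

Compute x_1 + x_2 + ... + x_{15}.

1st diffs: -10, -14, -18, -22.
2nd diffs: -4, -4, -4 (constant).
Newton forward-difference form: x_k = (-10)·C(k-1,1) + (-4)·C(k-1,2).
Continuing: …, -90, -120, -154, -192, …, x_{15} = -504.
Summing k = 1..15 (15 terms) gives -2870.

-2870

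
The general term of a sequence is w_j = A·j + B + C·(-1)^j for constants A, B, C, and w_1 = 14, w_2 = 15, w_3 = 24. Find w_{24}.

Plug in j = 1, 2, 3: A + B - C = 14; 2A + B + C = 15; 3A + B - C = 24.
Subtracting the first from the second: A + 2C = 1.
Subtracting the second from the third: A - 2C = 9.
Solving: C = -2, A = 5, then B = 7.
So w_j = 5·j + 7 + (-2)·(-1)^j; at j=24 this is 125.

125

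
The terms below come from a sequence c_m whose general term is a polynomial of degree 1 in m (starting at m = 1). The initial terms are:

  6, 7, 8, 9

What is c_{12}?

1st diffs: 1, 1, 1 (constant).
So c_m = m + 5.
Evaluating at m = 12 gives c_{12} = 17.

17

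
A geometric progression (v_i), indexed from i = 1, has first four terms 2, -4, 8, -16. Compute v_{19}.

524288

Common ratio r = -2.
v_i = 2·(-2)^(i-1).
v_{19} = 2·(-2)^18 = 524288.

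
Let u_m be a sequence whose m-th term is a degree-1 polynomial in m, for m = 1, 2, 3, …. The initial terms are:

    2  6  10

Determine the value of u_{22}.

1st diffs: 4, 4 (constant).
So u_m = 4m - 2.
Evaluating at m = 22 gives u_{22} = 86.

86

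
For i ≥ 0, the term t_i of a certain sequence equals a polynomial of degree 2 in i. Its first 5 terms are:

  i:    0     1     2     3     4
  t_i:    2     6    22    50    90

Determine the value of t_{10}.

582

1st diffs: 4, 16, 28, 40.
2nd diffs: 12, 12, 12 (constant).
Newton forward-difference form: t_i = 2 + 4·C(i,1) + 12·C(i,2).
At i = 10: i = 10, so t_{10} = 2 + 40 + 540 = 582.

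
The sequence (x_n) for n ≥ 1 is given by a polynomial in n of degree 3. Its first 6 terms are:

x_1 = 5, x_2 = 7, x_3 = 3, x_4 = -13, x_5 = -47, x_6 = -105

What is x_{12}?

-1293

1st diffs: 2, -4, -16, -34, -58.
2nd diffs: -6, -12, -18, -24.
3rd diffs: -6, -6, -6 (constant).
Newton forward-difference form: x_n = 5 + 2·C(n-1,1) + (-6)·C(n-1,2) + (-6)·C(n-1,3).
At n = 12: n-1 = 11, so x_{12} = 5 + 22 - 330 - 990 = -1293.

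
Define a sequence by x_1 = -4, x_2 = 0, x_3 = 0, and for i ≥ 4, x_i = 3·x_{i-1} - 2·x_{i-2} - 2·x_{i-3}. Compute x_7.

104

x_4 = 8  x_5 = 24  x_6 = 56  x_7 = 104.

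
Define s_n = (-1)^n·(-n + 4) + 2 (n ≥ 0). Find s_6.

(-1)^6 = 1; -n + 4 at n=6 is -2; so s_6 = 0.

0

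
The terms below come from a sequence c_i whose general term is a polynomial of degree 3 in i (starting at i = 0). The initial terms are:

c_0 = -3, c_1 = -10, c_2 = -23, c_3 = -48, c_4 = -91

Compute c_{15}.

1st diffs: -7, -13, -25, -43.
2nd diffs: -6, -12, -18.
3rd diffs: -6, -6 (constant).
Newton forward-difference form: c_i = -3 + (-7)·C(i,1) + (-6)·C(i,2) + (-6)·C(i,3).
At i = 15: i = 15, so c_{15} = -3 - 105 - 630 - 2730 = -3468.

-3468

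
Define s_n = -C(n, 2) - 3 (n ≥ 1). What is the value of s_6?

-18

C(6, 2) = 15, so s_6 = -18.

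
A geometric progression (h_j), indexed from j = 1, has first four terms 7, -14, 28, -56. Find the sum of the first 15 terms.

76461

Common ratio r = -2.
h_j = 7·(-2)^(j-1).
S = 7·((-2)^15 - 1)/(-2 - 1) = 7·(-32768 - 1)/(-3) = 76461.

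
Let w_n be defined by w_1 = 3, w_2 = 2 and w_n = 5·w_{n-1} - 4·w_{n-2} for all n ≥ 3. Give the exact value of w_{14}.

-22369618

Applying the relation repeatedly:
w_3 = -2, w_4 = -18, w_5 = -82, …, w_{11} = -349522, w_{12} = -1398098, w_{13} = -5592402, w_{14} = -22369618.
(Characteristic roots are 4 and 1.)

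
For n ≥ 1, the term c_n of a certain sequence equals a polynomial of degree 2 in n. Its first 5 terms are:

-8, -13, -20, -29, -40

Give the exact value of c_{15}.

-260

1st diffs: -5, -7, -9, -11.
2nd diffs: -2, -2, -2 (constant).
Newton forward-difference form: c_n = -8 + (-5)·C(n-1,1) + (-2)·C(n-1,2).
At n = 15: n-1 = 14, so c_{15} = -8 - 70 - 182 = -260.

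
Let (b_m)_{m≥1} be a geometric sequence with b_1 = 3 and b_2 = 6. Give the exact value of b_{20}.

1572864

Common ratio r = 2.
b_m = 3·2^(m-1).
b_{20} = 3·2^19 = 1572864.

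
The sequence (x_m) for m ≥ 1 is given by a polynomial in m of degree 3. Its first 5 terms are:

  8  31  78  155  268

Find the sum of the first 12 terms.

9864

1st diffs: 23, 47, 77, 113.
2nd diffs: 24, 30, 36.
3rd diffs: 6, 6 (constant).
So x_m = m^3 + 6m^2 - 2m + 3.
Continuing: …, 423, 626, 883, 1200, …, x_{12} = 2571.
Summing m = 1..12 (12 terms) gives 9864.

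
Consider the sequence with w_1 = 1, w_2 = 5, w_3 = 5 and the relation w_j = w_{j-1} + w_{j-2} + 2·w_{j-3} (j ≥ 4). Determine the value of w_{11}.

1611

Step forward from the initial values:
w_4 = 12; w_5 = 27; w_6 = 49; w_7 = 100; w_8 = 203; w_9 = 401; w_{10} = 804; w_{11} = 1611.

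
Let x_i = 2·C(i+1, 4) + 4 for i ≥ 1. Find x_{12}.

C(13, 4) = 715, so x_{12} = 1434.

1434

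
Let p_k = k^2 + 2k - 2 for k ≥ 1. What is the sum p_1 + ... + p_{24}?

Over k = 1..24: Σk = 300, Σk² = 4900.
Total = (1)·4900 + (2)·300 + (-2)·24 = 5452.

5452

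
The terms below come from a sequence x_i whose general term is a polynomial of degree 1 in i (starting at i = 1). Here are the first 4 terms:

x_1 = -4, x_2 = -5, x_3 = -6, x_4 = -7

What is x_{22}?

1st diffs: -1, -1, -1 (constant).
So x_i = -i - 3.
Evaluating at i = 22 gives x_{22} = -25.

-25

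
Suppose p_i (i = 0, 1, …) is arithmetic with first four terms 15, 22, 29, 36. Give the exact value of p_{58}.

Common difference d = 7.
p_i = 15 + (i - 0)·7.
p_{58} = 15 + 58·7 = 421.

421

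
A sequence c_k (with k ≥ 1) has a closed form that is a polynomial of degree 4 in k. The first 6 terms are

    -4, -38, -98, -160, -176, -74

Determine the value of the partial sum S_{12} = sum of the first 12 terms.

22876

1st diffs: -34, -60, -62, -16, 102.
2nd diffs: -26, -2, 46, 118.
3rd diffs: 24, 48, 72.
4th diffs: 24, 24 (constant).
So c_k = k^4 - 6k^3 - 2k^2 - k + 4.
Continuing: …, 242, 892, 2020, 3794, …, c_{12} = 10072.
Summing k = 1..12 (12 terms) gives 22876.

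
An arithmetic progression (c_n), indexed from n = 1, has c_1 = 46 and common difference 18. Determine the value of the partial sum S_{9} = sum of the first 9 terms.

c_n = 46 + (n - 1)·18.
c_9 = 190; S = 9·(46 + 190)/2 = 1062.

1062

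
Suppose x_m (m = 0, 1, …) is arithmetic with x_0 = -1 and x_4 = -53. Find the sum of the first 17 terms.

Common difference d = (-53 - (-1)) / (4 - 0) = -13.
x_m = -1 + (m - 0)·(-13).
x_{16} = -209; S = 17·(-1 + (-209))/2 = -1785.

-1785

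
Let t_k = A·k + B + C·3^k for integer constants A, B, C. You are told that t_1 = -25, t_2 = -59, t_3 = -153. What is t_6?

Write the equations: A + B + 3C = -25; 2A + B + 9C = -59; 3A + B + 27C = -153.
Subtracting the first from the second: A + 6C = -34.
Subtracting the second from the third: A + 18C = -94.
Solving: C = -5, A = -4, then B = -6.
Therefore t_6 = -24 + (-6) + (-5)·729 = -3675.

-3675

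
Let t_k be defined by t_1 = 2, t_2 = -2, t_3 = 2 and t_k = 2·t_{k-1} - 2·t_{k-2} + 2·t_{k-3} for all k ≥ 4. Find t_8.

Iterate the recurrence:
t_4 = 12; t_5 = 16; t_6 = 12; t_7 = 16; t_8 = 40.

40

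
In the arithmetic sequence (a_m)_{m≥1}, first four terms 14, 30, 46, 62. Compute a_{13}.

Common difference d = 16.
a_m = 14 + (m - 1)·16.
a_{13} = 14 + 12·16 = 206.

206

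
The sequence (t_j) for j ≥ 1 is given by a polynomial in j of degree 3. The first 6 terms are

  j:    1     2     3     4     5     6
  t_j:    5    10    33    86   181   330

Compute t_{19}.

1st diffs: 5, 23, 53, 95, 149.
2nd diffs: 18, 30, 42, 54.
3rd diffs: 12, 12, 12 (constant).
So t_j = 2j^3 - 3j^2 + 6.
Evaluating at j = 19 gives t_{19} = 12641.

12641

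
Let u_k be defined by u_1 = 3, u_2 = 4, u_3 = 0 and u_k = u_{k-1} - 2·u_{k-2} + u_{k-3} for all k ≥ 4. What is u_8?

Applying the relation repeatedly:
u_4 = -5  u_5 = -1  u_6 = 9  u_7 = 6  u_8 = -13.

-13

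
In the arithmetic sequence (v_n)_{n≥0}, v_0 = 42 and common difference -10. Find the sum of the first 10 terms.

v_n = 42 + (n - 0)·(-10).
v_9 = -48; S = 10·(42 + (-48))/2 = -30.

-30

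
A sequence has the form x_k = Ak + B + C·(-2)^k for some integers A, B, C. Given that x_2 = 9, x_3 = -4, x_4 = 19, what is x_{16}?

65527

At k = 2, 3, 4: 2A + B + 4C = 9; 3A + B - 8C = -4; 4A + B + 16C = 19.
Subtracting the first from the second: A - 12C = -13.
Subtracting the second from the third: A + 24C = 23.
Solving: C = 1, A = -1, then B = 7.
Therefore x_{16} = -16 + 7 + 1·65536 = 65527.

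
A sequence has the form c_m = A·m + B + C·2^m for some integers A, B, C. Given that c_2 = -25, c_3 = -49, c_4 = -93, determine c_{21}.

Write the equations: 2A + B + 4C = -25; 3A + B + 8C = -49; 4A + B + 16C = -93.
Subtracting the first from the second: A + 4C = -24.
Subtracting the second from the third: A + 8C = -44.
Solving: C = -5, A = -4, then B = 3.
Therefore c_{21} = -84 + 3 + (-5)·2097152 = -10485841.

-10485841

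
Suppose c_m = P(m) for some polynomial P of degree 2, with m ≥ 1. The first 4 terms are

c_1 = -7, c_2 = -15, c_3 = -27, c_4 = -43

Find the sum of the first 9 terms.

-687

1st diffs: -8, -12, -16.
2nd diffs: -4, -4 (constant).
Newton forward-difference form: c_m = -7 + (-8)·C(m-1,1) + (-4)·C(m-1,2).
Continuing: …, -63, -87, -115, -147, …, c_9 = -183.
Summing m = 1..9 (9 terms) gives -687.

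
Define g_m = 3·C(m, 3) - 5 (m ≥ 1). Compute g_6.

55

C(6, 3) = 20, so g_6 = 55.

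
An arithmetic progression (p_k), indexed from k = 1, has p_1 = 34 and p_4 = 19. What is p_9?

-6

Common difference d = (19 - 34) / (4 - 1) = -5.
p_k = 34 + (k - 1)·(-5).
p_9 = 34 + 8·(-5) = -6.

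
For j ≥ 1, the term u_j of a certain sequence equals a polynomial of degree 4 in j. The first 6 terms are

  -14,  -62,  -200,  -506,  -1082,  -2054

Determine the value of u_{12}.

1st diffs: -48, -138, -306, -576, -972.
2nd diffs: -90, -168, -270, -396.
3rd diffs: -78, -102, -126.
4th diffs: -24, -24 (constant).
Newton forward-difference form: u_j = -14 + (-48)·C(j-1,1) + (-90)·C(j-1,2) + (-78)·C(j-1,3) + (-24)·C(j-1,4).
At j = 12: j-1 = 11, so u_{12} = -14 - 528 - 4950 - 12870 - 7920 = -26282.

-26282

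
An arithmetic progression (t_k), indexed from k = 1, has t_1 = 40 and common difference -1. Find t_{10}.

31

t_k = 40 + (k - 1)·(-1).
t_{10} = 40 + 9·(-1) = 31.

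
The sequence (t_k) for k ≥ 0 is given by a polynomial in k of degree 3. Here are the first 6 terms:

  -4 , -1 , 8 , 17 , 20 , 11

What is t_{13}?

-1213

1st diffs: 3, 9, 9, 3, -9.
2nd diffs: 6, 0, -6, -12.
3rd diffs: -6, -6, -6 (constant).
So t_k = -k^3 + 6k^2 - 2k - 4.
Evaluating at k = 13 gives t_{13} = -1213.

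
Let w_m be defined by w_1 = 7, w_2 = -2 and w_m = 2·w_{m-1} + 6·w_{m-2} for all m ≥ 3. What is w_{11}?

747104

Step forward from the initial values:
w_3 = 38;  w_4 = 64;  w_5 = 356;  w_6 = 1096;  w_7 = 4328;  w_8 = 15232;  w_9 = 56432;  w_{10} = 204256;  w_{11} = 747104.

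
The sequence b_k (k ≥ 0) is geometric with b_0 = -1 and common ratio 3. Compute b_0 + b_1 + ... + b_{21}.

-15690529804

b_k = (-1)·3^(k-0).
S = (-1)·(3^22 - 1)/(3 - 1) = (-1)·(31381059609 - 1)/(2) = -15690529804.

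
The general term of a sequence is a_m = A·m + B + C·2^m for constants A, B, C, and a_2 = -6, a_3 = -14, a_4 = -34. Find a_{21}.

-6291374

Write the equations: 2A + B + 4C = -6; 3A + B + 8C = -14; 4A + B + 16C = -34.
Subtracting the first from the second: A + 4C = -8.
Subtracting the second from the third: A + 8C = -20.
Solving: C = -3, A = 4, then B = -2.
So a_m = 4·m + (-2) + (-3)·2^m; at m=21 this is -6291374.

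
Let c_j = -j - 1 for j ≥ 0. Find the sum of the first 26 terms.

Over j = 0..25: Σj = 325.
Total = (-1)·325 + (-1)·26 = -351.

-351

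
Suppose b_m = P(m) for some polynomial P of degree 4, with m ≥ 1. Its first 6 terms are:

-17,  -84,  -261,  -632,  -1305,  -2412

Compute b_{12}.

1st diffs: -67, -177, -371, -673, -1107.
2nd diffs: -110, -194, -302, -434.
3rd diffs: -84, -108, -132.
4th diffs: -24, -24 (constant).
Newton forward-difference form: b_m = -17 + (-67)·C(m-1,1) + (-110)·C(m-1,2) + (-84)·C(m-1,3) + (-24)·C(m-1,4).
At m = 12: m-1 = 11, so b_{12} = -17 - 737 - 6050 - 13860 - 7920 = -28584.

-28584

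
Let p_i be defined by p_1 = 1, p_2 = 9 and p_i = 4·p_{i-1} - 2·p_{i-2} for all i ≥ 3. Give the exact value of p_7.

4712

Step forward from the initial values:
p_3 = 34;  p_4 = 118;  p_5 = 404;  p_6 = 1380;  p_7 = 4712.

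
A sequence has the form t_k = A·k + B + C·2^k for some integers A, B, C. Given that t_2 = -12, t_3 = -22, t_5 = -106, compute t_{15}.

-130990

Write the equations: 2A + B + 4C = -12; 3A + B + 8C = -22; 5A + B + 32C = -106.
Subtracting the first from the second: A + 4C = -10.
Subtracting the second from the third: 2A + 24C = -84.
Solving: C = -4, A = 6, then B = -8.
So t_k = 6·k + (-8) + (-4)·2^k; at k=15 this is -130990.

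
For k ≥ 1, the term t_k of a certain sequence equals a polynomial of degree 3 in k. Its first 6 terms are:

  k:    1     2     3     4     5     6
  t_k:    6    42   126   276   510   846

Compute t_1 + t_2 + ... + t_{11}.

15906

1st diffs: 36, 84, 150, 234, 336.
2nd diffs: 48, 66, 84, 102.
3rd diffs: 18, 18, 18 (constant).
Newton forward-difference form: t_k = 6 + 36·C(k-1,1) + 48·C(k-1,2) + 18·C(k-1,3).
Continuing: …, 1302, 1896, 2646, 3570, …, t_{11} = 4686.
Summing k = 1..11 (11 terms) gives 15906.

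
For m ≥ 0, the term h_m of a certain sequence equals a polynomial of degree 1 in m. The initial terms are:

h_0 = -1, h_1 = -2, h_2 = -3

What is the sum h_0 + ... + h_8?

-45

1st diffs: -1, -1 (constant).
So h_m = -m - 1.
Continuing: …, -4, -5, -6, -7, …, h_8 = -9.
Summing m = 0..8 (9 terms) gives -45.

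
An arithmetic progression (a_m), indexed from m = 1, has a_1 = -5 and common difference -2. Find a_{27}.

a_m = -5 + (m - 1)·(-2).
a_{27} = -5 + 26·(-2) = -57.

-57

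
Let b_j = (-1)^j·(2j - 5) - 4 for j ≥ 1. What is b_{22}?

35

(-1)^22 = 1; 2j - 5 at j=22 is 39; so b_{22} = 35.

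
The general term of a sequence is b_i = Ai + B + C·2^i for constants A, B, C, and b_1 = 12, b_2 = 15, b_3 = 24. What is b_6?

Write the equations: A + B + 2C = 12; 2A + B + 4C = 15; 3A + B + 8C = 24.
Subtracting the first from the second: A + 2C = 3.
Subtracting the second from the third: A + 4C = 9.
Solving: C = 3, A = -3, then B = 9.
Therefore b_6 = -18 + 9 + 3·64 = 183.

183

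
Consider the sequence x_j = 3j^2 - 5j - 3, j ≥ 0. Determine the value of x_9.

x_9 = 3·9^2 - 5·9 - 3 = 195.

195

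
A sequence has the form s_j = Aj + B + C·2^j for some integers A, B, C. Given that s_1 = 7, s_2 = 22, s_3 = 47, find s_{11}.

10287

Write the equations: A + B + 2C = 7; 2A + B + 4C = 22; 3A + B + 8C = 47.
Subtracting the first from the second: A + 2C = 15.
Subtracting the second from the third: A + 4C = 25.
Solving: C = 5, A = 5, then B = -8.
Therefore s_{11} = 55 + (-8) + 5·2048 = 10287.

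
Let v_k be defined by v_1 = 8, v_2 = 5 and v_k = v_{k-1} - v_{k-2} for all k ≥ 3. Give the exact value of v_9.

-3

Iterate the recurrence:
v_3 = -3  v_4 = -8  v_5 = -5  v_6 = 3  v_7 = 8  v_8 = 5  v_9 = -3.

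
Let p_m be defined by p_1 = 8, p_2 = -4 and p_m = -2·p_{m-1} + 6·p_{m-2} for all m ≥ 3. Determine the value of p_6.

-2032

Iterate the recurrence:
p_3 = 56  p_4 = -136  p_5 = 608  p_6 = -2032.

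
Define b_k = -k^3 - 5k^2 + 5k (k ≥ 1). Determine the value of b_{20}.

b_{20} = -1·20^3 - 5·20^2 + 5·20 = -9900.

-9900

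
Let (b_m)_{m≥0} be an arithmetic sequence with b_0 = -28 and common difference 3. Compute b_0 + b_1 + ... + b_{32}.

660

b_m = -28 + (m - 0)·3.
b_{32} = 68; S = 33·(-28 + 68)/2 = 660.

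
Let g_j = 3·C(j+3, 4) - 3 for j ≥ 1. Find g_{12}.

C(15, 4) = 1365, so g_{12} = 4092.

4092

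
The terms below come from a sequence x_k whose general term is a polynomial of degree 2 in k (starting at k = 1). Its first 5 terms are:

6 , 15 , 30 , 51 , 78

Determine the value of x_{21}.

1326

1st diffs: 9, 15, 21, 27.
2nd diffs: 6, 6, 6 (constant).
Newton forward-difference form: x_k = 6 + 9·C(k-1,1) + 6·C(k-1,2).
At k = 21: k-1 = 20, so x_{21} = 6 + 180 + 1140 = 1326.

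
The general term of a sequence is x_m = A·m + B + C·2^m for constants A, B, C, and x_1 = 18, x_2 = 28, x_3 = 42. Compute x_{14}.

32860

At m = 1, 2, 3: A + B + 2C = 18; 2A + B + 4C = 28; 3A + B + 8C = 42.
Subtracting the first from the second: A + 2C = 10.
Subtracting the second from the third: A + 4C = 14.
Solving: C = 2, A = 6, then B = 8.
Hence x_{14} = 6·14 + 8 + 2·16384 = 32860.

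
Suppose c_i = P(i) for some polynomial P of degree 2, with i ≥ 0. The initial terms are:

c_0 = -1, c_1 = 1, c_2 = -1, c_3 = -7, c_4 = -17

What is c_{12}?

-241

1st diffs: 2, -2, -6, -10.
2nd diffs: -4, -4, -4 (constant).
So c_i = -2i^2 + 4i - 1.
Evaluating at i = 12 gives c_{12} = -241.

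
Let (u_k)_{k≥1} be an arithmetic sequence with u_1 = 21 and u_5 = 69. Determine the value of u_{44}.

537

Common difference d = (69 - 21) / (5 - 1) = 12.
u_k = 21 + (k - 1)·12.
u_{44} = 21 + 43·12 = 537.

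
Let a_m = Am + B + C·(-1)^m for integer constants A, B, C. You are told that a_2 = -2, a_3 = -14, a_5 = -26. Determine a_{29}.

Write the equations: 2A + B + C = -2; 3A + B - C = -14; 5A + B - C = -26.
Subtracting the first from the second: A - 2C = -12.
Subtracting the second from the third: 2A = -12.
Solving: C = 3, A = -6, then B = 7.
Hence a_{29} = -6·29 + 7 + 3·(-1) = -170.

-170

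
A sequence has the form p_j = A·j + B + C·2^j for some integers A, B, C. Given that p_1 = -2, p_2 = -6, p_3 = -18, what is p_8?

At j = 1, 2, 3: A + B + 2C = -2; 2A + B + 4C = -6; 3A + B + 8C = -18.
Subtracting the first from the second: A + 2C = -4.
Subtracting the second from the third: A + 4C = -12.
Solving: C = -4, A = 4, then B = 2.
So p_j = 4·j + 2 + (-4)·2^j; at j=8 this is -990.

-990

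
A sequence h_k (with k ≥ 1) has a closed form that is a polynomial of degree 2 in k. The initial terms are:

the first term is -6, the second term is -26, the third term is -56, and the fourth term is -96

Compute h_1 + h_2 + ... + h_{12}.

-3592

1st diffs: -20, -30, -40.
2nd diffs: -10, -10 (constant).
Newton forward-difference form: h_k = -6 + (-20)·C(k-1,1) + (-10)·C(k-1,2).
Continuing: …, -146, -206, -276, -356, …, h_{12} = -776.
Summing k = 1..12 (12 terms) gives -3592.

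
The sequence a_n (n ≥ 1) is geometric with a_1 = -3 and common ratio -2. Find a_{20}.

1572864

a_n = (-3)·(-2)^(n-1).
a_{20} = (-3)·(-2)^19 = 1572864.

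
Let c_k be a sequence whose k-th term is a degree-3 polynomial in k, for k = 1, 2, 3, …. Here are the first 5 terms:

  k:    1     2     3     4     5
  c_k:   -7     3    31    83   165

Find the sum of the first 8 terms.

1652

1st diffs: 10, 28, 52, 82.
2nd diffs: 18, 24, 30.
3rd diffs: 6, 6 (constant).
So c_k = k^3 + 3k^2 - 6k - 5.
Continuing: 283, 443, 651.
Summing k = 1..8 (8 terms) gives 1652.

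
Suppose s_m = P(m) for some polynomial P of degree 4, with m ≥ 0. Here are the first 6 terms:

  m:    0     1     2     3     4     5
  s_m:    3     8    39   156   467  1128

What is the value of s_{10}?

18503

1st diffs: 5, 31, 117, 311, 661.
2nd diffs: 26, 86, 194, 350.
3rd diffs: 60, 108, 156.
4th diffs: 48, 48 (constant).
So s_m = 2m^4 - 2m^3 + 5m^2 + 3.
Evaluating at m = 10 gives s_{10} = 18503.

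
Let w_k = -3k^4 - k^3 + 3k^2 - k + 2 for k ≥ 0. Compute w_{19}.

w_{19} = -3·19^4 - 1·19^3 + 3·19^2 - 1·19 + 2 = -396756.

-396756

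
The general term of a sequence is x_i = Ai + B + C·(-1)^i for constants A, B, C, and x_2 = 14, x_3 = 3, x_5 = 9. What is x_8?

Plug in i = 2, 3, 5: 2A + B + C = 14; 3A + B - C = 3; 5A + B - C = 9.
Subtracting the first from the second: A - 2C = -11.
Subtracting the second from the third: 2A = 6.
Solving: C = 7, A = 3, then B = 1.
Therefore x_8 = 24 + 1 + 7·1 = 32.

32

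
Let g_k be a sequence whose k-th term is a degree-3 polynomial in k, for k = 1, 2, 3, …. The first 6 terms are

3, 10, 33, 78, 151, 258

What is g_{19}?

7473

1st diffs: 7, 23, 45, 73, 107.
2nd diffs: 16, 22, 28, 34.
3rd diffs: 6, 6, 6 (constant).
Newton forward-difference form: g_k = 3 + 7·C(k-1,1) + 16·C(k-1,2) + 6·C(k-1,3).
At k = 19: k-1 = 18, so g_{19} = 3 + 126 + 2448 + 4896 = 7473.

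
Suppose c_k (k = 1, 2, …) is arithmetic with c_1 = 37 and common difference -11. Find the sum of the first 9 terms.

c_k = 37 + (k - 1)·(-11).
c_9 = -51; S = 9·(37 + (-51))/2 = -63.

-63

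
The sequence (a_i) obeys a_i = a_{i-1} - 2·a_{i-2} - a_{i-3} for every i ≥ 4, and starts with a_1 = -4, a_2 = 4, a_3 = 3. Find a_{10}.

Compute successive terms:
a_4 = -1; a_5 = -11; a_6 = -12; a_7 = 11; a_8 = 46; a_9 = 36; a_{10} = -67.

-67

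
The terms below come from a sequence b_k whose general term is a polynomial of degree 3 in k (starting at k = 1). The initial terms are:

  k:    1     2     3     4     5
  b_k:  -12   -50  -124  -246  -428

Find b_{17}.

-11660

1st diffs: -38, -74, -122, -182.
2nd diffs: -36, -48, -60.
3rd diffs: -12, -12 (constant).
So b_k = -2k^3 - 6k^2 - 6k + 2.
Evaluating at k = 17 gives b_{17} = -11660.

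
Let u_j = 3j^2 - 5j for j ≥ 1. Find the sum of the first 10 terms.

Over j = 1..10: Σj = 55, Σj² = 385.
Total = (3)·385 + (-5)·55 = 880.

880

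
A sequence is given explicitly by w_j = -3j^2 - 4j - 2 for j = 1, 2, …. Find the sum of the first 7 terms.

-546

Over j = 1..7: Σj = 28, Σj² = 140.
Total = (-3)·140 + (-4)·28 + (-2)·7 = -546.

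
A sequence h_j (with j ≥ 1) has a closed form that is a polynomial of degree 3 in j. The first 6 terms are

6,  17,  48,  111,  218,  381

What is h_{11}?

2456

1st diffs: 11, 31, 63, 107, 163.
2nd diffs: 20, 32, 44, 56.
3rd diffs: 12, 12, 12 (constant).
Newton forward-difference form: h_j = 6 + 11·C(j-1,1) + 20·C(j-1,2) + 12·C(j-1,3).
At j = 11: j-1 = 10, so h_{11} = 6 + 110 + 900 + 1440 = 2456.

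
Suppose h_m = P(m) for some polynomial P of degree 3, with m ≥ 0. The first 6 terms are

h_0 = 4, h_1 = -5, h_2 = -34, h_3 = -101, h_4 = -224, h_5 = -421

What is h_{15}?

1st diffs: -9, -29, -67, -123, -197.
2nd diffs: -20, -38, -56, -74.
3rd diffs: -18, -18, -18 (constant).
Newton forward-difference form: h_m = 4 + (-9)·C(m,1) + (-20)·C(m,2) + (-18)·C(m,3).
At m = 15: m = 15, so h_{15} = 4 - 135 - 2100 - 8190 = -10421.

-10421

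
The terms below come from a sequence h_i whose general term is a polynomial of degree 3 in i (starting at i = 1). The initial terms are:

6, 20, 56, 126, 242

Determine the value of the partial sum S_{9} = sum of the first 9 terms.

3918

1st diffs: 14, 36, 70, 116.
2nd diffs: 22, 34, 46.
3rd diffs: 12, 12 (constant).
So h_i = 2i^3 - i^2 + 3i + 2.
Continuing: 416, 660, 986, 1406.
Summing i = 1..9 (9 terms) gives 3918.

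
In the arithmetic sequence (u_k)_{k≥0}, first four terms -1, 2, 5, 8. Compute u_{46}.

137

Common difference d = 3.
u_k = -1 + (k - 0)·3.
u_{46} = -1 + 46·3 = 137.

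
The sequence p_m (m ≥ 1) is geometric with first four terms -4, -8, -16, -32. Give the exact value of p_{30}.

Common ratio r = 2.
p_m = (-4)·2^(m-1).
p_{30} = (-4)·2^29 = -2147483648.

-2147483648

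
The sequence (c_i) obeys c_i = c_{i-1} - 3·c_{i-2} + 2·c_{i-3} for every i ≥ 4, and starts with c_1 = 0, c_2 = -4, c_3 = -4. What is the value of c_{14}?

c_4 = 8; c_5 = 12; c_6 = -20; …; c_{11} = -372; c_{12} = 140; c_{13} = 1080; c_{14} = -84.

-84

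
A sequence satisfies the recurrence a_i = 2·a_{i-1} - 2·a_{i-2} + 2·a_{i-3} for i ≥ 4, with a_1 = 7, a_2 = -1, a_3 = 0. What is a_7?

Compute successive terms:
a_4 = 16, a_5 = 30, a_6 = 28, a_7 = 28.

28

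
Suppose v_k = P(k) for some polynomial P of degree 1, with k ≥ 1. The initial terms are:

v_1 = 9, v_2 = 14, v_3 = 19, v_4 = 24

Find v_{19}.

1st diffs: 5, 5, 5 (constant).
So v_k = 5k + 4.
Evaluating at k = 19 gives v_{19} = 99.

99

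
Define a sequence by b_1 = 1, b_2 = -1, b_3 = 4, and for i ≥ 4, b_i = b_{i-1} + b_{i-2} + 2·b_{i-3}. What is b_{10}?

293

Compute successive terms:
b_4 = 5; b_5 = 7; b_6 = 20; b_7 = 37; b_8 = 71; b_9 = 148; b_{10} = 293.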